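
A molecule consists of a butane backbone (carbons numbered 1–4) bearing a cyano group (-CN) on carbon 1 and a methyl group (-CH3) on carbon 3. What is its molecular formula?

C6H11N

Atom tally by fragment:
  NCCH2 → C:2 H:2 N:1
  CH2 → C:1 H:2
  CH(CH3) → C:2 H:4
  CH3 → C:1 H:3
Element totals:
  C: 6
  H: 11
  N: 1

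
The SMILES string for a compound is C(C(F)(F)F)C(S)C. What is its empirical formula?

C4H7F3S

Atom tally by fragment:
  F3CCH2 → C:2 H:2 F:3
  CH(SH) → C:1 H:2 S:1
  CH3 → C:1 H:3
Element totals:
  C: 4
  H: 7
  F: 3
  S: 1
Molecular formula: C4H7F3S.
gcd of subscripts (4, 3, 7, 1) = 1, so the empirical formula equals the molecular formula.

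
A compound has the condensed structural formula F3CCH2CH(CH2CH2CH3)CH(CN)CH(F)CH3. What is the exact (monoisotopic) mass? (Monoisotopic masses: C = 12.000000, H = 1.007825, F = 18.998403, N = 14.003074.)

225.1141

Element totals:
  C: 10
  H: 15
  F: 4
  N: 1
Molecular formula: C10H15F4N.
  M = 10(12.0) + 15(1.007825) + 4(18.998403) + 14.003074
    = 120.000000 + 15.117375 + 75.993612 + 14.003074 = 225.114061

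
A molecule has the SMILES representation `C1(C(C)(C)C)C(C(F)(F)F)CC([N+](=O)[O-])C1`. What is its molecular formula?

C10H16F3NO2

Atom tally by fragment:
  cyclopentane ring core → C:5 H:10
  (− 3 ring H displaced by substituents)
  + C(CH3)3 → C:4 H:9
  + CF3 → C:1 F:3
  + NO2 → N:1 O:2
Element totals:
  C: 10
  H: 16
  F: 3
  N: 1
  O: 2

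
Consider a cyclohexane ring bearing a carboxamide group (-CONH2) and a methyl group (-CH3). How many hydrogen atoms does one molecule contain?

15

Atom tally by fragment:
  cyclohexane ring core → C:6 H:12
  (− 2 ring H displaced by substituents)
  + CONH2 → C:1 H:2 O:1 N:1
  + CH3 → C:1 H:3
Element totals:
  C: 8
  H: 15
  N: 1
  O: 1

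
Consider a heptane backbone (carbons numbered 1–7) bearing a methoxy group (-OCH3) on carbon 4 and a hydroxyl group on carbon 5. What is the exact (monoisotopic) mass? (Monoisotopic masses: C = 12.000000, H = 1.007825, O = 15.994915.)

146.1307

Atom tally by fragment:
  CH3 → C:1 H:3
  CH2 → C:1 H:2
  CH2 → C:1 H:2
  CH(OCH3) → C:2 H:4 O:1
  CH(OH) → C:1 H:2 O:1
  CH2 → C:1 H:2
  CH3 → C:1 H:3
Element totals:
  C: 8
  H: 18
  O: 2
Molecular formula: C8H18O2.
  M = 8(12.0) + 18(1.007825) + 2(15.994915)
    = 96.000000 + 18.140850 + 31.989830 = 146.130680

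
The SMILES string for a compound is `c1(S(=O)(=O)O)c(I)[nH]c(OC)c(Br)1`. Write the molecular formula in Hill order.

Atom tally by fragment:
  pyrrole ring core → C:4 H:5 N:1
  (− 4 ring H displaced by substituents)
  + SO3H → S:1 O:3 H:1
  + I → I:1
  + OCH3 → C:1 H:3 O:1
  + Br → Br:1
Element totals:
  C: 5
  H: 5
  Br: 1
  I: 1
  N: 1
  O: 4
  S: 1

C5H5BrINO4S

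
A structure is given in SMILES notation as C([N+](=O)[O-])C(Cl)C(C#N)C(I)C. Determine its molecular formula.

C6H8ClIN2O2

Atom tally by fragment:
  O2NCH2 → C:1 H:2 N:1 O:2
  CH(Cl) → C:1 H:1 Cl:1
  CH(CN) → C:2 H:1 N:1
  CH(I) → C:1 H:1 I:1
  CH3 → C:1 H:3
Element totals:
  C: 6
  H: 8
  Cl: 1
  I: 1
  N: 2
  O: 2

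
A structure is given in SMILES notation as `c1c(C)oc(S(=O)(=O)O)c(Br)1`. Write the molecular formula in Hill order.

C5H5BrO4S

Atom tally by fragment:
  furan ring core → C:4 H:4 O:1
  (− 3 ring H displaced by substituents)
  + CH3 → C:1 H:3
  + SO3H → S:1 O:3 H:1
  + Br → Br:1
Element totals:
  C: 5
  H: 5
  Br: 1
  O: 4
  S: 1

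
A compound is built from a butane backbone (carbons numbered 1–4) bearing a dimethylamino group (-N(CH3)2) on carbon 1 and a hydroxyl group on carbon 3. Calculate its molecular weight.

Atom tally by fragment:
  (CH3)2NCH2 → C:3 H:8 N:1
  CH2 → C:1 H:2
  CH(OH) → C:1 H:2 O:1
  CH3 → C:1 H:3
Element totals:
  C: 6
  H: 15
  N: 1
  O: 1
Molecular formula: C6H15NO.
  M = 6(12.011) + 15(1.008) + 14.007 + 15.999
    = 72.066 + 15.120 + 14.007 + 15.999 = 117.192

117.19 g/mol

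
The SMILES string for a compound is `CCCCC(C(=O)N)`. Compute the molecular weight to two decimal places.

115.18 g/mol

Atom tally by fragment:
  CH3 → C:1 H:3
  CH2 → C:1 H:2
  CH2 → C:1 H:2
  CH2 → C:1 H:2
  CH2CONH2 → C:2 H:4 O:1 N:1
Element totals:
  C: 6
  H: 13
  N: 1
  O: 1
Molecular formula: C6H13NO.
  M = 6(12.011) + 13(1.008) + 14.007 + 15.999
    = 72.066 + 13.104 + 14.007 + 15.999 = 115.176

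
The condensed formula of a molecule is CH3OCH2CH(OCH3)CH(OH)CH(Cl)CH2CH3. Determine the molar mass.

196.67 g/mol

Atom tally by fragment:
  CH3OCH2 → C:2 H:5 O:1
  CH(OCH3) → C:2 H:4 O:1
  CH(OH) → C:1 H:2 O:1
  CH(Cl) → C:1 H:1 Cl:1
  CH2 → C:1 H:2
  CH3 → C:1 H:3
Element totals:
  C: 8
  H: 17
  Cl: 1
  O: 3
Molecular formula: C8H17ClO3.
  M = 8(12.011) + 17(1.008) + 35.45 + 3(15.999)
    = 96.088 + 17.136 + 35.450 + 47.997 = 196.671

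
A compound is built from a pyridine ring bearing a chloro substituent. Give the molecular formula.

C5H4ClN

Atom tally by fragment:
  pyridine ring core → C:5 H:5 N:1
  (− 1 ring H displaced by substituents)
  + Cl → Cl:1
Element totals:
  C: 5
  H: 4
  Cl: 1
  N: 1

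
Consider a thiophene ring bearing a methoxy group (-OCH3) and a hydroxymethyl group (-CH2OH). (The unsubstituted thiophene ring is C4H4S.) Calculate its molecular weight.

144.19 g/mol

Atom tally by fragment:
  thiophene ring core → C:4 H:4 S:1
  (− 2 ring H displaced by substituents)
  + OCH3 → C:1 H:3 O:1
  + CH2OH → C:1 H:3 O:1
Element totals:
  C: 6
  H: 8
  O: 2
  S: 1
Molecular formula: C6H8O2S.
  M = 6(12.011) + 8(1.008) + 2(15.999) + 32.06
    = 72.066 + 8.064 + 31.998 + 32.060 = 144.188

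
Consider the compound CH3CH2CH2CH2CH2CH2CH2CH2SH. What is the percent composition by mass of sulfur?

21.92%

Element totals:
  C: 8
  H: 18
  S: 1
Molecular formula: C8H18S.
Molar mass = 146.292 g/mol.
Mass from S: 1 × 32.06 = 32.060 g/mol.
%S = 32.060 / 146.292 × 100 = 21.92%.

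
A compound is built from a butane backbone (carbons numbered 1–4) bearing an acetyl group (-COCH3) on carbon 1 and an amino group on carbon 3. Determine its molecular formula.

Atom tally by fragment:
  CH3COCH2 → C:3 H:5 O:1
  CH2 → C:1 H:2
  CH(NH2) → C:1 H:3 N:1
  CH3 → C:1 H:3
Element totals:
  C: 6
  H: 13
  N: 1
  O: 1

C6H13NO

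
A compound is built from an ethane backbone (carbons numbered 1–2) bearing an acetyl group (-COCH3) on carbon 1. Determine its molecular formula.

Atom tally by fragment:
  CH3COCH2 → C:3 H:5 O:1
  CH3 → C:1 H:3
Element totals:
  C: 4
  H: 8
  O: 1

C4H8O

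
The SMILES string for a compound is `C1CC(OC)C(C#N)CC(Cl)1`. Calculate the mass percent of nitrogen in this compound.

Atom tally by fragment:
  cyclohexane ring core → C:6 H:12
  (− 3 ring H displaced by substituents)
  + OCH3 → C:1 H:3 O:1
  + CN → C:1 N:1
  + Cl → Cl:1
Element totals:
  C: 8
  H: 12
  Cl: 1
  N: 1
  O: 1
Molecular formula: C8H12ClNO.
Molar mass = 173.640 g/mol.
Mass from N: 1 × 14.007 = 14.007 g/mol.
%N = 14.007 / 173.640 × 100 = 8.07%.

8.07%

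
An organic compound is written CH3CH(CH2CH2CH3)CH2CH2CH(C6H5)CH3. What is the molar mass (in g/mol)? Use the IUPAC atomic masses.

204.36 g/mol

Element totals:
  C: 15
  H: 24
Molecular formula: C15H24.
  M = 15(12.011) + 24(1.008)
    = 180.165 + 24.192 = 204.357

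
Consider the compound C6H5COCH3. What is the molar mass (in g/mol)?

120.15 g/mol

Atom tally by fragment:
  benzene ring core → C:6 H:6
  (− 1 ring H displaced by substituents)
  + COCH3 → C:2 H:3 O:1
Element totals:
  C: 8
  H: 8
  O: 1
Molecular formula: C8H8O.
  M = 8(12.011) + 8(1.008) + 15.999
    = 96.088 + 8.064 + 15.999 = 120.151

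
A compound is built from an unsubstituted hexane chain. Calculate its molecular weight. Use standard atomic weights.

Atom tally by fragment:
  CH3 → C:1 H:3
  CH2 → C:1 H:2
  CH2 → C:1 H:2
  CH2 → C:1 H:2
  CH2 → C:1 H:2
  CH3 → C:1 H:3
Element totals:
  C: 6
  H: 14
Molecular formula: C6H14.
  M = 6(12.011) + 14(1.008)
    = 72.066 + 14.112 = 86.178

86.18 g/mol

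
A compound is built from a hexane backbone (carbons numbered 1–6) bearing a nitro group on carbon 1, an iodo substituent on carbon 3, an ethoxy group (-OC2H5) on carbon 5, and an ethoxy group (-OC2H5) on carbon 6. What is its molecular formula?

C10H20INO4

Atom tally by fragment:
  O2NCH2 → C:1 H:2 N:1 O:2
  CH2 → C:1 H:2
  CH(I) → C:1 H:1 I:1
  CH2 → C:1 H:2
  CH(OC2H5) → C:3 H:6 O:1
  CH2OC2H5 → C:3 H:7 O:1
Element totals:
  C: 10
  H: 20
  I: 1
  N: 1
  O: 4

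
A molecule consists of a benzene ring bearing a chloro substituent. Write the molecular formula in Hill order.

C6H5Cl

Atom tally by fragment:
  benzene ring core → C:6 H:6
  (− 1 ring H displaced by substituents)
  + Cl → Cl:1
Element totals:
  C: 6
  H: 5
  Cl: 1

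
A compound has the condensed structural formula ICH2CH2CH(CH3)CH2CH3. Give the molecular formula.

C6H13I

Element totals:
  C: 6
  H: 13
  I: 1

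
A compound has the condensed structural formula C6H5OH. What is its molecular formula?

C6H6O

Atom tally by fragment:
  benzene ring core → C:6 H:6
  (− 1 ring H displaced by substituents)
  + OH → O:1 H:1
Element totals:
  C: 6
  H: 6
  O: 1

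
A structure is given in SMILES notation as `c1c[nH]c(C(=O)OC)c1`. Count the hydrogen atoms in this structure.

Atom tally by fragment:
  pyrrole ring core → C:4 H:5 N:1
  (− 1 ring H displaced by substituents)
  + COOCH3 → C:2 H:3 O:2
Element totals:
  C: 6
  H: 7
  N: 1
  O: 2

7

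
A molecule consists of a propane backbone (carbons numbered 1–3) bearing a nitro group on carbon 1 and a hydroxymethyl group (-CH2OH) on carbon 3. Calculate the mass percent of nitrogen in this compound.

11.76%

Atom tally by fragment:
  O2NCH2 → C:1 H:2 N:1 O:2
  CH2 → C:1 H:2
  CH2CH2OH → C:2 H:5 O:1
Element totals:
  C: 4
  H: 9
  N: 1
  O: 3
Molecular formula: C4H9NO3.
Molar mass = 119.120 g/mol.
Mass from N: 1 × 14.007 = 14.007 g/mol.
%N = 14.007 / 119.120 × 100 = 11.76%.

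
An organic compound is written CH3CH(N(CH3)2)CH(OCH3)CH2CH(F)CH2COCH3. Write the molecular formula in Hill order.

C11H22FNO2

Element totals:
  C: 11
  H: 22
  F: 1
  N: 1
  O: 2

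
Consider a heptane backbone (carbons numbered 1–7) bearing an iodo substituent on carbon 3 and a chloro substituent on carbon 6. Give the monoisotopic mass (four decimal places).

Atom tally by fragment:
  CH3 → C:1 H:3
  CH2 → C:1 H:2
  CH(I) → C:1 H:1 I:1
  CH2 → C:1 H:2
  CH2 → C:1 H:2
  CH(Cl) → C:1 H:1 Cl:1
  CH3 → C:1 H:3
Element totals:
  C: 7
  H: 14
  Cl: 1
  I: 1
Molecular formula: C7H14ClI.
  M = 7(12.0) + 14(1.007825) + 34.968853 + 126.904472
    = 84.000000 + 14.109550 + 34.968853 + 126.904472 = 259.982875

259.9829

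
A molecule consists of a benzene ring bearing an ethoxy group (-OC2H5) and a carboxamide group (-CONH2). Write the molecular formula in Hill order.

Atom tally by fragment:
  benzene ring core → C:6 H:6
  (− 2 ring H displaced by substituents)
  + OC2H5 → C:2 H:5 O:1
  + CONH2 → C:1 H:2 O:1 N:1
Element totals:
  C: 9
  H: 11
  N: 1
  O: 2

C9H11NO2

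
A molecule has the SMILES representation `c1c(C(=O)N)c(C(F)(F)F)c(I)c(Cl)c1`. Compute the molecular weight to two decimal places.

Atom tally by fragment:
  benzene ring core → C:6 H:6
  (− 4 ring H displaced by substituents)
  + CONH2 → C:1 H:2 O:1 N:1
  + CF3 → C:1 F:3
  + I → I:1
  + Cl → Cl:1
Element totals:
  C: 8
  H: 4
  Cl: 1
  F: 3
  I: 1
  N: 1
  O: 1
Molecular formula: C8H4ClF3INO.
  M = 8(12.011) + 4(1.008) + 35.45 + 3(18.998) + 126.904 + 14.007 + 15.999
    = 96.088 + 4.032 + 35.450 + 56.994 + 126.904 + 14.007 + 15.999 = 349.474

349.47 g/mol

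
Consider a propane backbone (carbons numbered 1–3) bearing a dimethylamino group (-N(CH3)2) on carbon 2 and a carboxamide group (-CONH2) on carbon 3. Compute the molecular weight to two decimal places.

Atom tally by fragment:
  CH3 → C:1 H:3
  CH(N(CH3)2) → C:3 H:7 N:1
  CH2CONH2 → C:2 H:4 O:1 N:1
Element totals:
  C: 6
  H: 14
  N: 2
  O: 1
Molecular formula: C6H14N2O.
  M = 6(12.011) + 14(1.008) + 2(14.007) + 15.999
    = 72.066 + 14.112 + 28.014 + 15.999 = 130.191

130.19 g/mol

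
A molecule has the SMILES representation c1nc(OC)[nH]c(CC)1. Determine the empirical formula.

Atom tally by fragment:
  imidazole ring core → C:3 H:4 N:2
  (− 2 ring H displaced by substituents)
  + OCH3 → C:1 H:3 O:1
  + C2H5 → C:2 H:5
Element totals:
  C: 6
  H: 10
  N: 2
  O: 1
Molecular formula: C6H10N2O.
gcd of subscripts (6, 10, 2, 1) = 1, so the empirical formula equals the molecular formula.

C6H10N2O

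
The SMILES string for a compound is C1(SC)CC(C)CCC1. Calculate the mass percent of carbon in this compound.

66.60%

Atom tally by fragment:
  cyclohexane ring core → C:6 H:12
  (− 2 ring H displaced by substituents)
  + SCH3 → C:1 H:3 S:1
  + CH3 → C:1 H:3
Element totals:
  C: 8
  H: 16
  S: 1
Molecular formula: C8H16S.
Molar mass = 144.276 g/mol.
Mass from C: 8 × 12.011 = 96.088 g/mol.
%C = 96.088 / 144.276 × 100 = 66.60%.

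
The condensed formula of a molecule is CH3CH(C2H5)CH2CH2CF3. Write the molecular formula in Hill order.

C7H13F3

Atom tally by fragment:
  CH3 → C:1 H:3
  CH(C2H5) → C:3 H:6
  CH2 → C:1 H:2
  CH2CF3 → C:2 H:2 F:3
Element totals:
  C: 7
  H: 13
  F: 3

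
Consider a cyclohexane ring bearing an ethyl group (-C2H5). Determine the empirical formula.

Atom tally by fragment:
  cyclohexane ring core → C:6 H:12
  (− 1 ring H displaced by substituents)
  + C2H5 → C:2 H:5
Element totals:
  C: 8
  H: 16
Molecular formula: C8H16.
gcd of subscripts = 8; dividing each by 8:
  C: 8/8 = 1
  H: 16/8 = 2

CH2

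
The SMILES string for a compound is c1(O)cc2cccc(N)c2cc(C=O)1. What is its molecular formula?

Atom tally by fragment:
  naphthalene ring system core → C:10 H:8
  (− 3 ring H displaced by substituents)
  + OH → O:1 H:1
  + NH2 → N:1 H:2
  + CHO → C:1 H:1 O:1
Element totals:
  C: 11
  H: 9
  N: 1
  O: 2

C11H9NO2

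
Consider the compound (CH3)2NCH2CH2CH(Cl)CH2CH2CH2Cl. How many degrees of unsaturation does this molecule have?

Atom tally by fragment:
  (CH3)2NCH2 → C:3 H:8 N:1
  CH2 → C:1 H:2
  CH(Cl) → C:1 H:1 Cl:1
  CH2 → C:1 H:2
  CH2 → C:1 H:2
  CH2Cl → C:1 H:2 Cl:1
Element totals:
  C: 8
  H: 17
  Cl: 2
  N: 1
Molecular formula: C8H17Cl2N.
DoU = (2C + 2 + N − H − X) / 2 = (2·8 + 2 + 1 − 17 − 2) / 2 = 0.

0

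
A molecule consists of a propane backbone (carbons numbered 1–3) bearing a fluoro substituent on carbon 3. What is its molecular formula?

C3H7F

Atom tally by fragment:
  CH3 → C:1 H:3
  CH2 → C:1 H:2
  CH2F → C:1 H:2 F:1
Element totals:
  C: 3
  H: 7
  F: 1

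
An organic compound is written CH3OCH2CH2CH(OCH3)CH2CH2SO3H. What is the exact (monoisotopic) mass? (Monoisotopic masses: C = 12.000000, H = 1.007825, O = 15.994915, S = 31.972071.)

212.0718

Atom tally by fragment:
  CH3OCH2 → C:2 H:5 O:1
  CH2 → C:1 H:2
  CH(OCH3) → C:2 H:4 O:1
  CH2 → C:1 H:2
  CH2SO3H → C:1 H:3 S:1 O:3
Element totals:
  C: 7
  H: 16
  O: 5
  S: 1
Molecular formula: C7H16O5S.
  M = 7(12.0) + 16(1.007825) + 5(15.994915) + 31.972071
    = 84.000000 + 16.125200 + 79.974575 + 31.972071 = 212.071846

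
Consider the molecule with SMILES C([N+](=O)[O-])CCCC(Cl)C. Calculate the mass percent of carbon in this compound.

Atom tally by fragment:
  O2NCH2 → C:1 H:2 N:1 O:2
  CH2 → C:1 H:2
  CH2 → C:1 H:2
  CH2 → C:1 H:2
  CH(Cl) → C:1 H:1 Cl:1
  CH3 → C:1 H:3
Element totals:
  C: 6
  H: 12
  Cl: 1
  N: 1
  O: 2
Molecular formula: C6H12ClNO2.
Molar mass = 165.617 g/mol.
Mass from C: 6 × 12.011 = 72.066 g/mol.
%C = 72.066 / 165.617 × 100 = 43.51%.

43.51%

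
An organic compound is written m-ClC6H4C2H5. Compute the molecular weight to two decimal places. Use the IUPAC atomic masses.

Element totals:
  C: 8
  H: 9
  Cl: 1
Molecular formula: C8H9Cl.
  M = 8(12.011) + 9(1.008) + 35.45
    = 96.088 + 9.072 + 35.450 = 140.610

140.61 g/mol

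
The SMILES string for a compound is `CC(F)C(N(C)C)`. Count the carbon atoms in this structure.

5

Atom tally by fragment:
  CH3 → C:1 H:3
  CH(F) → C:1 H:1 F:1
  CH2N(CH3)2 → C:3 H:8 N:1
Element totals:
  C: 5
  H: 12
  F: 1
  N: 1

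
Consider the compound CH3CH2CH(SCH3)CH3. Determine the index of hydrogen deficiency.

0

Element totals:
  C: 5
  H: 12
  S: 1
Molecular formula: C5H12S.
DoU = (2C + 2 + N − H − X) / 2 = (2·5 + 2 + 0 − 12 − 0) / 2 = 0.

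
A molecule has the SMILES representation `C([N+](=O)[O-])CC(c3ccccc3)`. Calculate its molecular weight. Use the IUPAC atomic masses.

165.19 g/mol

Atom tally by fragment:
  O2NCH2 → C:1 H:2 N:1 O:2
  CH2 → C:1 H:2
  CH2C6H5 → C:7 H:7
Element totals:
  C: 9
  H: 11
  N: 1
  O: 2
Molecular formula: C9H11NO2.
  M = 9(12.011) + 11(1.008) + 14.007 + 2(15.999)
    = 108.099 + 11.088 + 14.007 + 31.998 = 165.192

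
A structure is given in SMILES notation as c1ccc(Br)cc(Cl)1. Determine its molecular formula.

Atom tally by fragment:
  benzene ring core → C:6 H:6
  (− 2 ring H displaced by substituents)
  + Br → Br:1
  + Cl → Cl:1
Element totals:
  C: 6
  H: 4
  Br: 1
  Cl: 1

C6H4BrCl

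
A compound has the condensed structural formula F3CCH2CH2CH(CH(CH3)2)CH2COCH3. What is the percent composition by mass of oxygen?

Element totals:
  C: 10
  H: 17
  F: 3
  O: 1
Molecular formula: C10H17F3O.
Molar mass = 210.239 g/mol.
Mass from O: 1 × 15.999 = 15.999 g/mol.
%O = 15.999 / 210.239 × 100 = 7.61%.

7.61%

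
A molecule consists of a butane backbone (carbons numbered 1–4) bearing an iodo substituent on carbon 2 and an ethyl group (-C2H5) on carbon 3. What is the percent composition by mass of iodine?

59.84%

Atom tally by fragment:
  CH3 → C:1 H:3
  CH(I) → C:1 H:1 I:1
  CH(C2H5) → C:3 H:6
  CH3 → C:1 H:3
Element totals:
  C: 6
  H: 13
  I: 1
Molecular formula: C6H13I.
Molar mass = 212.074 g/mol.
Mass from I: 1 × 126.904 = 126.904 g/mol.
%I = 126.904 / 212.074 × 100 = 59.84%.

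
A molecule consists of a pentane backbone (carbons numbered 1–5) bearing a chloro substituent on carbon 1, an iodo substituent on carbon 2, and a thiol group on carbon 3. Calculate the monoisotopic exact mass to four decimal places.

Atom tally by fragment:
  ClCH2 → C:1 H:2 Cl:1
  CH(I) → C:1 H:1 I:1
  CH(SH) → C:1 H:2 S:1
  CH2 → C:1 H:2
  CH3 → C:1 H:3
Element totals:
  C: 5
  H: 10
  Cl: 1
  I: 1
  S: 1
Molecular formula: C5H10ClIS.
  M = 5(12.0) + 10(1.007825) + 34.968853 + 126.904472 + 31.972071
    = 60.000000 + 10.078250 + 34.968853 + 126.904472 + 31.972071 = 263.923646

263.9236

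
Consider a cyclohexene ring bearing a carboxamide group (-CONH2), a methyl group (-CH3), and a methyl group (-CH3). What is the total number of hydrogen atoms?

Atom tally by fragment:
  cyclohexene ring core → C:6 H:10
  (− 3 ring H displaced by substituents)
  + CONH2 → C:1 H:2 O:1 N:1
  + CH3 → C:1 H:3
  + CH3 → C:1 H:3
Element totals:
  C: 9
  H: 15
  N: 1
  O: 1

15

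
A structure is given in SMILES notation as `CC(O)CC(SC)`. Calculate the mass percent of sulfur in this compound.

26.67%

Atom tally by fragment:
  CH3 → C:1 H:3
  CH(OH) → C:1 H:2 O:1
  CH2 → C:1 H:2
  CH2SCH3 → C:2 H:5 S:1
Element totals:
  C: 5
  H: 12
  O: 1
  S: 1
Molecular formula: C5H12OS.
Molar mass = 120.210 g/mol.
Mass from S: 1 × 32.06 = 32.060 g/mol.
%S = 32.060 / 120.210 × 100 = 26.67%.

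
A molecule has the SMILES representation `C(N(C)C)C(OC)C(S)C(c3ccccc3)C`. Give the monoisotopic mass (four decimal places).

Atom tally by fragment:
  (CH3)2NCH2 → C:3 H:8 N:1
  CH(OCH3) → C:2 H:4 O:1
  CH(SH) → C:1 H:2 S:1
  CH(C6H5) → C:7 H:6
  CH3 → C:1 H:3
Element totals:
  C: 14
  H: 23
  N: 1
  O: 1
  S: 1
Molecular formula: C14H23NOS.
  M = 14(12.0) + 23(1.007825) + 14.003074 + 15.994915 + 31.972071
    = 168.000000 + 23.179975 + 14.003074 + 15.994915 + 31.972071 = 253.150035

253.1500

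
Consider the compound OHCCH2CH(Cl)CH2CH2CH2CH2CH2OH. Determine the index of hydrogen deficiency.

1

Element totals:
  C: 8
  H: 15
  Cl: 1
  O: 2
Molecular formula: C8H15ClO2.
DoU = (2C + 2 + N − H − X) / 2 = (2·8 + 2 + 0 − 15 − 1) / 2 = 1.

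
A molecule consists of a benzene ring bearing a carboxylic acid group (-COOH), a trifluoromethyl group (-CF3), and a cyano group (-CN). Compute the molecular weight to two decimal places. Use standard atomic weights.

215.13 g/mol

Atom tally by fragment:
  benzene ring core → C:6 H:6
  (− 3 ring H displaced by substituents)
  + COOH → C:1 H:1 O:2
  + CF3 → C:1 F:3
  + CN → C:1 N:1
Element totals:
  C: 9
  H: 4
  F: 3
  N: 1
  O: 2
Molecular formula: C9H4F3NO2.
  M = 9(12.011) + 4(1.008) + 3(18.998) + 14.007 + 2(15.999)
    = 108.099 + 4.032 + 56.994 + 14.007 + 31.998 = 215.130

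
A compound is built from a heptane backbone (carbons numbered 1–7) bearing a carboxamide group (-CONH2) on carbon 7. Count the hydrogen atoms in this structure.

Atom tally by fragment:
  CH3 → C:1 H:3
  CH2 → C:1 H:2
  CH2 → C:1 H:2
  CH2 → C:1 H:2
  CH2 → C:1 H:2
  CH2 → C:1 H:2
  CH2CONH2 → C:2 H:4 O:1 N:1
Element totals:
  C: 8
  H: 17
  N: 1
  O: 1

17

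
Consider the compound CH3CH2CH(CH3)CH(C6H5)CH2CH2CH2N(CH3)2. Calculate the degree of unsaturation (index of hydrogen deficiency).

Atom tally by fragment:
  CH3 → C:1 H:3
  CH2 → C:1 H:2
  CH(CH3) → C:2 H:4
  CH(C6H5) → C:7 H:6
  CH2 → C:1 H:2
  CH2 → C:1 H:2
  CH2N(CH3)2 → C:3 H:8 N:1
Element totals:
  C: 16
  H: 27
  N: 1
Molecular formula: C16H27N.
DoU = (2C + 2 + N − H − X) / 2 = (2·16 + 2 + 1 − 27 − 0) / 2 = 4.

4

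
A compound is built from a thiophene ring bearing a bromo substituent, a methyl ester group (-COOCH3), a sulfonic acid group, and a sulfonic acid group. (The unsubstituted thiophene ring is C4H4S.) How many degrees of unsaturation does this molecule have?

Atom tally by fragment:
  thiophene ring core → C:4 H:4 S:1
  (− 4 ring H displaced by substituents)
  + Br → Br:1
  + COOCH3 → C:2 H:3 O:2
  + SO3H → S:1 O:3 H:1
  + SO3H → S:1 O:3 H:1
Element totals:
  C: 6
  H: 5
  Br: 1
  O: 8
  S: 3
Molecular formula: C6H5BrO8S3.
DoU = (2C + 2 + N − H − X) / 2 = (2·6 + 2 + 0 − 5 − 1) / 2 = 4.

4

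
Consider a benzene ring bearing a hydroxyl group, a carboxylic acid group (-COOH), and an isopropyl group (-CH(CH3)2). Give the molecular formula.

Atom tally by fragment:
  benzene ring core → C:6 H:6
  (− 3 ring H displaced by substituents)
  + OH → O:1 H:1
  + COOH → C:1 H:1 O:2
  + CH(CH3)2 → C:3 H:7
Element totals:
  C: 10
  H: 12
  O: 3

C10H12O3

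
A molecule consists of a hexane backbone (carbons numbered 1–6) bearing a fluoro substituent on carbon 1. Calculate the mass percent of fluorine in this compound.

Atom tally by fragment:
  FCH2 → C:1 H:2 F:1
  CH2 → C:1 H:2
  CH2 → C:1 H:2
  CH2 → C:1 H:2
  CH2 → C:1 H:2
  CH3 → C:1 H:3
Element totals:
  C: 6
  H: 13
  F: 1
Molecular formula: C6H13F.
Molar mass = 104.168 g/mol.
Mass from F: 1 × 18.998 = 18.998 g/mol.
%F = 18.998 / 104.168 × 100 = 18.24%.

18.24%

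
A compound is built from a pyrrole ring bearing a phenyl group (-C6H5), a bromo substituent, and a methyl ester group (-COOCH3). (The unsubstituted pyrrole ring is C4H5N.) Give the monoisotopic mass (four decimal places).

278.9895

Atom tally by fragment:
  pyrrole ring core → C:4 H:5 N:1
  (− 3 ring H displaced by substituents)
  + C6H5 → C:6 H:5
  + Br → Br:1
  + COOCH3 → C:2 H:3 O:2
Element totals:
  C: 12
  H: 10
  Br: 1
  N: 1
  O: 2
Molecular formula: C12H10BrNO2.
  M = 12(12.0) + 10(1.007825) + 78.918338 + 14.003074 + 2(15.994915)
    = 144.000000 + 10.078250 + 78.918338 + 14.003074 + 31.989830 = 278.989492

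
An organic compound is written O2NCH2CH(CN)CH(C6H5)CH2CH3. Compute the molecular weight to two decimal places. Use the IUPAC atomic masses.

218.26 g/mol

Element totals:
  C: 12
  H: 14
  N: 2
  O: 2
Molecular formula: C12H14N2O2.
  M = 12(12.011) + 14(1.008) + 2(14.007) + 2(15.999)
    = 144.132 + 14.112 + 28.014 + 31.998 = 218.256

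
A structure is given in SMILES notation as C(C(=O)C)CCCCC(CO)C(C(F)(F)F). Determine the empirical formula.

Atom tally by fragment:
  CH3COCH2 → C:3 H:5 O:1
  CH2 → C:1 H:2
  CH2 → C:1 H:2
  CH2 → C:1 H:2
  CH2 → C:1 H:2
  CH(CH2OH) → C:2 H:4 O:1
  CH2CF3 → C:2 H:2 F:3
Element totals:
  C: 11
  H: 19
  F: 3
  O: 2
Molecular formula: C11H19F3O2.
gcd of subscripts (11, 3, 19, 2) = 1, so the empirical formula equals the molecular formula.

C11H19F3O2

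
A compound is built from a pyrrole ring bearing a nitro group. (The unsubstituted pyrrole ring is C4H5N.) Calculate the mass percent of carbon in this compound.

Atom tally by fragment:
  pyrrole ring core → C:4 H:5 N:1
  (− 1 ring H displaced by substituents)
  + NO2 → N:1 O:2
Element totals:
  C: 4
  H: 4
  N: 2
  O: 2
Molecular formula: C4H4N2O2.
Molar mass = 112.088 g/mol.
Mass from C: 4 × 12.011 = 48.044 g/mol.
%C = 48.044 / 112.088 × 100 = 42.86%.

42.86%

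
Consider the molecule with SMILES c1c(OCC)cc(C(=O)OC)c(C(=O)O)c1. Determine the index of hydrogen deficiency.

Atom tally by fragment:
  benzene ring core → C:6 H:6
  (− 3 ring H displaced by substituents)
  + OC2H5 → C:2 H:5 O:1
  + COOCH3 → C:2 H:3 O:2
  + COOH → C:1 H:1 O:2
Element totals:
  C: 11
  H: 12
  O: 5
Molecular formula: C11H12O5.
DoU = (2C + 2 + N − H − X) / 2 = (2·11 + 2 + 0 − 12 − 0) / 2 = 6.

6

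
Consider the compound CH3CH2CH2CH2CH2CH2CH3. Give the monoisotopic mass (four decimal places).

Atom tally by fragment:
  CH3 → C:1 H:3
  CH2 → C:1 H:2
  CH2 → C:1 H:2
  CH2 → C:1 H:2
  CH2 → C:1 H:2
  CH2 → C:1 H:2
  CH3 → C:1 H:3
Element totals:
  C: 7
  H: 16
Molecular formula: C7H16.
  M = 7(12.0) + 16(1.007825)
    = 84.000000 + 16.125200 = 100.125200

100.1252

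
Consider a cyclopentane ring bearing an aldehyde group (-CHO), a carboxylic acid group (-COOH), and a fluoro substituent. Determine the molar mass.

Atom tally by fragment:
  cyclopentane ring core → C:5 H:10
  (− 3 ring H displaced by substituents)
  + CHO → C:1 H:1 O:1
  + COOH → C:1 H:1 O:2
  + F → F:1
Element totals:
  C: 7
  H: 9
  F: 1
  O: 3
Molecular formula: C7H9FO3.
  M = 7(12.011) + 9(1.008) + 18.998 + 3(15.999)
    = 84.077 + 9.072 + 18.998 + 47.997 = 160.144

160.14 g/mol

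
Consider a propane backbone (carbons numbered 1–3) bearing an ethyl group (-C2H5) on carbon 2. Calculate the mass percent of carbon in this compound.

Atom tally by fragment:
  CH3 → C:1 H:3
  CH(C2H5) → C:3 H:6
  CH3 → C:1 H:3
Element totals:
  C: 5
  H: 12
Molecular formula: C5H12.
Molar mass = 72.151 g/mol.
Mass from C: 5 × 12.011 = 60.055 g/mol.
%C = 60.055 / 72.151 × 100 = 83.24%.

83.24%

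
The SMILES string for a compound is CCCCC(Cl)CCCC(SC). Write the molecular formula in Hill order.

C10H21ClS

Atom tally by fragment:
  CH3 → C:1 H:3
  CH2 → C:1 H:2
  CH2 → C:1 H:2
  CH2 → C:1 H:2
  CH(Cl) → C:1 H:1 Cl:1
  CH2 → C:1 H:2
  CH2 → C:1 H:2
  CH2 → C:1 H:2
  CH2SCH3 → C:2 H:5 S:1
Element totals:
  C: 10
  H: 21
  Cl: 1
  S: 1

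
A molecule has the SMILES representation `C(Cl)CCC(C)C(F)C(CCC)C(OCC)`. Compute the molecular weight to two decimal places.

252.80 g/mol

Atom tally by fragment:
  ClCH2 → C:1 H:2 Cl:1
  CH2 → C:1 H:2
  CH2 → C:1 H:2
  CH(CH3) → C:2 H:4
  CH(F) → C:1 H:1 F:1
  CH(CH2CH2CH3) → C:4 H:8
  CH2OC2H5 → C:3 H:7 O:1
Element totals:
  C: 13
  H: 26
  Cl: 1
  F: 1
  O: 1
Molecular formula: C13H26ClFO.
  M = 13(12.011) + 26(1.008) + 35.45 + 18.998 + 15.999
    = 156.143 + 26.208 + 35.450 + 18.998 + 15.999 = 252.798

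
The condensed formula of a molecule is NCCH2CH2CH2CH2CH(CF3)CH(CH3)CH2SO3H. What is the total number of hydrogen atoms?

Element totals:
  C: 10
  H: 16
  F: 3
  N: 1
  O: 3
  S: 1

16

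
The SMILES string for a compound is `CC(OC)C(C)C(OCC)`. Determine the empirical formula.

C4H9O

Atom tally by fragment:
  CH3 → C:1 H:3
  CH(OCH3) → C:2 H:4 O:1
  CH(CH3) → C:2 H:4
  CH2OC2H5 → C:3 H:7 O:1
Element totals:
  C: 8
  H: 18
  O: 2
Molecular formula: C8H18O2.
gcd of subscripts = 2; dividing each by 2:
  C: 8/2 = 4
  H: 18/2 = 9
  O: 2/2 = 1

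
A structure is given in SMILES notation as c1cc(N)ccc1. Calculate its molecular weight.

93.13 g/mol

Atom tally by fragment:
  benzene ring core → C:6 H:6
  (− 1 ring H displaced by substituents)
  + NH2 → N:1 H:2
Element totals:
  C: 6
  H: 7
  N: 1
Molecular formula: C6H7N.
  M = 6(12.011) + 7(1.008) + 14.007
    = 72.066 + 7.056 + 14.007 = 93.129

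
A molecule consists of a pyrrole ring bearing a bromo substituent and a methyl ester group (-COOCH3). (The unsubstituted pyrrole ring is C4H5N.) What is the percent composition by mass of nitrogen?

Atom tally by fragment:
  pyrrole ring core → C:4 H:5 N:1
  (− 2 ring H displaced by substituents)
  + Br → Br:1
  + COOCH3 → C:2 H:3 O:2
Element totals:
  C: 6
  H: 6
  Br: 1
  N: 1
  O: 2
Molecular formula: C6H6BrNO2.
Molar mass = 204.023 g/mol.
Mass from N: 1 × 14.007 = 14.007 g/mol.
%N = 14.007 / 204.023 × 100 = 6.87%.

6.87%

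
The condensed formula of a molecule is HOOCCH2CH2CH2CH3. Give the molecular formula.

Atom tally by fragment:
  HOOCCH2 → C:2 H:3 O:2
  CH2 → C:1 H:2
  CH2 → C:1 H:2
  CH3 → C:1 H:3
Element totals:
  C: 5
  H: 10
  O: 2

C5H10O2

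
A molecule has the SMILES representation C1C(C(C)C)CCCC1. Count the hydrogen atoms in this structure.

18

Atom tally by fragment:
  cyclohexane ring core → C:6 H:12
  (− 1 ring H displaced by substituents)
  + CH(CH3)2 → C:3 H:7
Element totals:
  C: 9
  H: 18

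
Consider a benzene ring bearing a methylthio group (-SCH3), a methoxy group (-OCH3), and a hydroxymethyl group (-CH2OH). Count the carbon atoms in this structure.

Atom tally by fragment:
  benzene ring core → C:6 H:6
  (− 3 ring H displaced by substituents)
  + SCH3 → C:1 H:3 S:1
  + OCH3 → C:1 H:3 O:1
  + CH2OH → C:1 H:3 O:1
Element totals:
  C: 9
  H: 12
  O: 2
  S: 1

9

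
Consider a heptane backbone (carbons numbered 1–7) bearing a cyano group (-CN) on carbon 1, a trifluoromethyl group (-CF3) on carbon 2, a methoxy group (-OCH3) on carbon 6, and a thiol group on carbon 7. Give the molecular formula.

Atom tally by fragment:
  NCCH2 → C:2 H:2 N:1
  CH(CF3) → C:2 H:1 F:3
  CH2 → C:1 H:2
  CH2 → C:1 H:2
  CH2 → C:1 H:2
  CH(OCH3) → C:2 H:4 O:1
  CH2SH → C:1 H:3 S:1
Element totals:
  C: 10
  H: 16
  F: 3
  N: 1
  O: 1
  S: 1

C10H16F3NOS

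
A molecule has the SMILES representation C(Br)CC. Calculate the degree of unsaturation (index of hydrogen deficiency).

0

Atom tally by fragment:
  BrCH2 → C:1 H:2 Br:1
  CH2 → C:1 H:2
  CH3 → C:1 H:3
Element totals:
  C: 3
  H: 7
  Br: 1
Molecular formula: C3H7Br.
DoU = (2C + 2 + N − H − X) / 2 = (2·3 + 2 + 0 − 7 − 1) / 2 = 0.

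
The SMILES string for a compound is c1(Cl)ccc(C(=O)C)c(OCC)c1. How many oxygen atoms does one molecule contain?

Atom tally by fragment:
  benzene ring core → C:6 H:6
  (− 3 ring H displaced by substituents)
  + Cl → Cl:1
  + COCH3 → C:2 H:3 O:1
  + OC2H5 → C:2 H:5 O:1
Element totals:
  C: 10
  H: 11
  Cl: 1
  O: 2

2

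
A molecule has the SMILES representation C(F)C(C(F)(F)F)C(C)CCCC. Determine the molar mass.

200.22 g/mol

Atom tally by fragment:
  FCH2 → C:1 H:2 F:1
  CH(CF3) → C:2 H:1 F:3
  CH(CH3) → C:2 H:4
  CH2 → C:1 H:2
  CH2 → C:1 H:2
  CH2 → C:1 H:2
  CH3 → C:1 H:3
Element totals:
  C: 9
  H: 16
  F: 4
Molecular formula: C9H16F4.
  M = 9(12.011) + 16(1.008) + 4(18.998)
    = 108.099 + 16.128 + 75.992 = 200.219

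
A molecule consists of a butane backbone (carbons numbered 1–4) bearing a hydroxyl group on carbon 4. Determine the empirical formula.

C4H10O

Atom tally by fragment:
  CH3 → C:1 H:3
  CH2 → C:1 H:2
  CH2 → C:1 H:2
  CH2OH → C:1 H:3 O:1
Element totals:
  C: 4
  H: 10
  O: 1
Molecular formula: C4H10O.
gcd of subscripts (4, 10, 1) = 1, so the empirical formula equals the molecular formula.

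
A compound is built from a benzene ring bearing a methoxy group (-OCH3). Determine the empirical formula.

Atom tally by fragment:
  benzene ring core → C:6 H:6
  (− 1 ring H displaced by substituents)
  + OCH3 → C:1 H:3 O:1
Element totals:
  C: 7
  H: 8
  O: 1
Molecular formula: C7H8O.
gcd of subscripts (7, 8, 1) = 1, so the empirical formula equals the molecular formula.

C7H8O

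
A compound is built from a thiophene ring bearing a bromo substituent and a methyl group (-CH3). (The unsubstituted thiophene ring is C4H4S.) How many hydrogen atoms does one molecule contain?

5

Atom tally by fragment:
  thiophene ring core → C:4 H:4 S:1
  (− 2 ring H displaced by substituents)
  + Br → Br:1
  + CH3 → C:1 H:3
Element totals:
  C: 5
  H: 5
  Br: 1
  S: 1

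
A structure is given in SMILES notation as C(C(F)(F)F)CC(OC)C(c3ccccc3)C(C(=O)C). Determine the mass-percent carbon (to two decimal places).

Atom tally by fragment:
  F3CCH2 → C:2 H:2 F:3
  CH2 → C:1 H:2
  CH(OCH3) → C:2 H:4 O:1
  CH(C6H5) → C:7 H:6
  CH2COCH3 → C:3 H:5 O:1
Element totals:
  C: 15
  H: 19
  F: 3
  O: 2
Molecular formula: C15H19F3O2.
Molar mass = 288.309 g/mol.
Mass from C: 15 × 12.011 = 180.165 g/mol.
%C = 180.165 / 288.309 × 100 = 62.49%.

62.49%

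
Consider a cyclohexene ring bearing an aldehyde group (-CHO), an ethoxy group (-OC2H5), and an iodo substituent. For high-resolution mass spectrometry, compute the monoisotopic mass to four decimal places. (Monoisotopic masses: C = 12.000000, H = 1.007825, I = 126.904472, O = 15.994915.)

279.9960

Atom tally by fragment:
  cyclohexene ring core → C:6 H:10
  (− 3 ring H displaced by substituents)
  + CHO → C:1 H:1 O:1
  + OC2H5 → C:2 H:5 O:1
  + I → I:1
Element totals:
  C: 9
  H: 13
  I: 1
  O: 2
Molecular formula: C9H13IO2.
  M = 9(12.0) + 13(1.007825) + 126.904472 + 2(15.994915)
    = 108.000000 + 13.101725 + 126.904472 + 31.989830 = 279.996027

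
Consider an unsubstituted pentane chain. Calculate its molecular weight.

72.15 g/mol

Atom tally by fragment:
  CH3 → C:1 H:3
  CH2 → C:1 H:2
  CH2 → C:1 H:2
  CH2 → C:1 H:2
  CH3 → C:1 H:3
Element totals:
  C: 5
  H: 12
Molecular formula: C5H12.
  M = 5(12.011) + 12(1.008)
    = 60.055 + 12.096 = 72.151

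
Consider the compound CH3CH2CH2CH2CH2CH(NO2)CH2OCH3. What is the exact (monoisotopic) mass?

175.1208

Atom tally by fragment:
  CH3 → C:1 H:3
  CH2 → C:1 H:2
  CH2 → C:1 H:2
  CH2 → C:1 H:2
  CH2 → C:1 H:2
  CH(NO2) → C:1 H:1 N:1 O:2
  CH2OCH3 → C:2 H:5 O:1
Element totals:
  C: 8
  H: 17
  N: 1
  O: 3
Molecular formula: C8H17NO3.
  M = 8(12.0) + 17(1.007825) + 14.003074 + 3(15.994915)
    = 96.000000 + 17.133025 + 14.003074 + 47.984745 = 175.120844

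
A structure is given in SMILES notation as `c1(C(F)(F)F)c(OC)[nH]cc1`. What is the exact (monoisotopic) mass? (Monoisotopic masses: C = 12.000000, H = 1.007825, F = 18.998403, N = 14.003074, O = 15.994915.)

Atom tally by fragment:
  pyrrole ring core → C:4 H:5 N:1
  (− 2 ring H displaced by substituents)
  + CF3 → C:1 F:3
  + OCH3 → C:1 H:3 O:1
Element totals:
  C: 6
  H: 6
  F: 3
  N: 1
  O: 1
Molecular formula: C6H6F3NO.
  M = 6(12.0) + 6(1.007825) + 3(18.998403) + 14.003074 + 15.994915
    = 72.000000 + 6.046950 + 56.995209 + 14.003074 + 15.994915 = 165.040148

165.0401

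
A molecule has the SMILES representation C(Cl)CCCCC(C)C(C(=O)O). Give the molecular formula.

Atom tally by fragment:
  ClCH2 → C:1 H:2 Cl:1
  CH2 → C:1 H:2
  CH2 → C:1 H:2
  CH2 → C:1 H:2
  CH2 → C:1 H:2
  CH(CH3) → C:2 H:4
  CH2COOH → C:2 H:3 O:2
Element totals:
  C: 9
  H: 17
  Cl: 1
  O: 2

C9H17ClO2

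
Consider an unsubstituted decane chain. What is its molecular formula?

Atom tally by fragment:
  CH3 → C:1 H:3
  CH2 → C:1 H:2
  CH2 → C:1 H:2
  CH2 → C:1 H:2
  CH2 → C:1 H:2
  CH2 → C:1 H:2
  CH2 → C:1 H:2
  CH2 → C:1 H:2
  CH2 → C:1 H:2
  CH3 → C:1 H:3
Element totals:
  C: 10
  H: 22

C10H22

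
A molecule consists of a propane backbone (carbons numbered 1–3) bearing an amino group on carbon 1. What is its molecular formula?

Atom tally by fragment:
  H2NCH2 → C:1 H:4 N:1
  CH2 → C:1 H:2
  CH3 → C:1 H:3
Element totals:
  C: 3
  H: 9
  N: 1

C3H9N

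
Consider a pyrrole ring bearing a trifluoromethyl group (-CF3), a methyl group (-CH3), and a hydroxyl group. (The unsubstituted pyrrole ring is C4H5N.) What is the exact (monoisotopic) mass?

Atom tally by fragment:
  pyrrole ring core → C:4 H:5 N:1
  (− 3 ring H displaced by substituents)
  + CF3 → C:1 F:3
  + CH3 → C:1 H:3
  + OH → O:1 H:1
Element totals:
  C: 6
  H: 6
  F: 3
  N: 1
  O: 1
Molecular formula: C6H6F3NO.
  M = 6(12.0) + 6(1.007825) + 3(18.998403) + 14.003074 + 15.994915
    = 72.000000 + 6.046950 + 56.995209 + 14.003074 + 15.994915 = 165.040148

165.0401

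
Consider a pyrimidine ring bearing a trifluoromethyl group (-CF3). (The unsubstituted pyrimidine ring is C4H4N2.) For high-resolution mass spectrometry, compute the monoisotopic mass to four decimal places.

Atom tally by fragment:
  pyrimidine ring core → C:4 H:4 N:2
  (− 1 ring H displaced by substituents)
  + CF3 → C:1 F:3
Element totals:
  C: 5
  H: 3
  F: 3
  N: 2
Molecular formula: C5H3F3N2.
  M = 5(12.0) + 3(1.007825) + 3(18.998403) + 2(14.003074)
    = 60.000000 + 3.023475 + 56.995209 + 28.006148 = 148.024832

148.0248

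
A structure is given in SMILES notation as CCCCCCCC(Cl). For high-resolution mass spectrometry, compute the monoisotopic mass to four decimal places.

148.1019

Atom tally by fragment:
  CH3 → C:1 H:3
  CH2 → C:1 H:2
  CH2 → C:1 H:2
  CH2 → C:1 H:2
  CH2 → C:1 H:2
  CH2 → C:1 H:2
  CH2 → C:1 H:2
  CH2Cl → C:1 H:2 Cl:1
Element totals:
  C: 8
  H: 17
  Cl: 1
Molecular formula: C8H17Cl.
  M = 8(12.0) + 17(1.007825) + 34.968853
    = 96.000000 + 17.133025 + 34.968853 = 148.101878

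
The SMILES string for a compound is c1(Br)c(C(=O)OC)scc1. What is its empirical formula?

C6H5BrO2S

Atom tally by fragment:
  thiophene ring core → C:4 H:4 S:1
  (− 2 ring H displaced by substituents)
  + Br → Br:1
  + COOCH3 → C:2 H:3 O:2
Element totals:
  C: 6
  H: 5
  Br: 1
  O: 2
  S: 1
Molecular formula: C6H5BrO2S.
gcd of subscripts (1, 6, 5, 2, 1) = 1, so the empirical formula equals the molecular formula.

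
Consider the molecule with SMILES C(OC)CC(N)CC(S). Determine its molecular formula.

C6H15NOS

Atom tally by fragment:
  CH3OCH2 → C:2 H:5 O:1
  CH2 → C:1 H:2
  CH(NH2) → C:1 H:3 N:1
  CH2 → C:1 H:2
  CH2SH → C:1 H:3 S:1
Element totals:
  C: 6
  H: 15
  N: 1
  O: 1
  S: 1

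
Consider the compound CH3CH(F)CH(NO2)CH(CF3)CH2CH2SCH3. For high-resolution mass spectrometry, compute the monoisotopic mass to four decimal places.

263.0603

Element totals:
  C: 8
  H: 13
  F: 4
  N: 1
  O: 2
  S: 1
Molecular formula: C8H13F4NO2S.
  M = 8(12.0) + 13(1.007825) + 4(18.998403) + 14.003074 + 2(15.994915) + 31.972071
    = 96.000000 + 13.101725 + 75.993612 + 14.003074 + 31.989830 + 31.972071 = 263.060312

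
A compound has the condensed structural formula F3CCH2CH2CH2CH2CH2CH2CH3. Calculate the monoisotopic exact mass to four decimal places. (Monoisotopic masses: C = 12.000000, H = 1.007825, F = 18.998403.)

Atom tally by fragment:
  F3CCH2 → C:2 H:2 F:3
  CH2 → C:1 H:2
  CH2 → C:1 H:2
  CH2 → C:1 H:2
  CH2 → C:1 H:2
  CH2 → C:1 H:2
  CH3 → C:1 H:3
Element totals:
  C: 8
  H: 15
  F: 3
Molecular formula: C8H15F3.
  M = 8(12.0) + 15(1.007825) + 3(18.998403)
    = 96.000000 + 15.117375 + 56.995209 = 168.112584

168.1126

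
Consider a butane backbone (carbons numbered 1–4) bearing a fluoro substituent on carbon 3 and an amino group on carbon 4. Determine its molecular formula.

Atom tally by fragment:
  CH3 → C:1 H:3
  CH2 → C:1 H:2
  CH(F) → C:1 H:1 F:1
  CH2NH2 → C:1 H:4 N:1
Element totals:
  C: 4
  H: 10
  F: 1
  N: 1

C4H10FN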